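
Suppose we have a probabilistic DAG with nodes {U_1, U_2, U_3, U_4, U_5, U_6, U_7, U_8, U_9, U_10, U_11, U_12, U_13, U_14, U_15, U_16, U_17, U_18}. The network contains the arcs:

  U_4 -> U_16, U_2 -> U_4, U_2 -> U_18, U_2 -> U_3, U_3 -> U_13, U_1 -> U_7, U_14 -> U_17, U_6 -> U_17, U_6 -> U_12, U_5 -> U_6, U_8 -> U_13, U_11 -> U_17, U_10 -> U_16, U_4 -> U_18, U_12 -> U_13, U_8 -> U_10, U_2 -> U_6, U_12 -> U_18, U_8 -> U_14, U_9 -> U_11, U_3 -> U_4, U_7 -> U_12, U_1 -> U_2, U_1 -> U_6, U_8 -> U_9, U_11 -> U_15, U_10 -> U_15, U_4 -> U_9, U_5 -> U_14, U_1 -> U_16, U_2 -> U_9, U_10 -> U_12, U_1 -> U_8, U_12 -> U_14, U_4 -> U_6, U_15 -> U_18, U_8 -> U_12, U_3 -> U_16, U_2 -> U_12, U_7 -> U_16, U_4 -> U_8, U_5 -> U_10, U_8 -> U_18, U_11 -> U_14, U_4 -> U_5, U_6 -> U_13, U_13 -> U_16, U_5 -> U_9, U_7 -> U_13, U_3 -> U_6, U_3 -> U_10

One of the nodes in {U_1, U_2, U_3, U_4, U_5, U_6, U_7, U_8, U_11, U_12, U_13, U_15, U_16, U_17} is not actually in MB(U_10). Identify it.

U_17

The Markov blanket of a node is its parents, its children, and the other parents of its children.
U_10's parents: U_3, U_5, U_8.
Children of U_10: U_12, U_15, U_16.
Parents of each child, excluding U_10:
  U_12: U_2, U_6, U_7, U_8
  U_15: U_11
  U_16: U_1, U_3, U_4, U_7, U_13
MB(U_10) = {U_1, U_2, U_3, U_4, U_5, U_6, U_7, U_8, U_11, U_12, U_13, U_15, U_16}.
U_17 is neither a parent, child, nor co-parent of U_10, so it does not belong.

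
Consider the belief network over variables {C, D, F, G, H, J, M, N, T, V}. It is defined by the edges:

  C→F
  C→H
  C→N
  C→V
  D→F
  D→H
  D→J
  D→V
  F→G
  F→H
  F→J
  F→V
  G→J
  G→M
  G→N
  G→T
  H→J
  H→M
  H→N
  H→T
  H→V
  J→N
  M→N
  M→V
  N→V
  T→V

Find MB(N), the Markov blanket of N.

Parents of N: C, G, H, J, M.
Ch(N) = {V}.
Parents of each child, excluding N:
  V: C, D, F, H, M, T
MB(N) = {C, D, F, G, H, J, M, T, V}.

{C, D, F, G, H, J, M, T, V}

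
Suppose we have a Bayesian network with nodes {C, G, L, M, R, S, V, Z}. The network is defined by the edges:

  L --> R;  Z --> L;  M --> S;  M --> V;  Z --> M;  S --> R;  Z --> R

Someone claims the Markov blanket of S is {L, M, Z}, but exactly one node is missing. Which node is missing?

R

Ch(S) = {R}.
S has parent M.
Parents of each child, excluding S:
  parents(R) \ {S} = {L, Z}.
MB(S) = {L, M, R, Z}.
Comparing with the claimed set, R is missing.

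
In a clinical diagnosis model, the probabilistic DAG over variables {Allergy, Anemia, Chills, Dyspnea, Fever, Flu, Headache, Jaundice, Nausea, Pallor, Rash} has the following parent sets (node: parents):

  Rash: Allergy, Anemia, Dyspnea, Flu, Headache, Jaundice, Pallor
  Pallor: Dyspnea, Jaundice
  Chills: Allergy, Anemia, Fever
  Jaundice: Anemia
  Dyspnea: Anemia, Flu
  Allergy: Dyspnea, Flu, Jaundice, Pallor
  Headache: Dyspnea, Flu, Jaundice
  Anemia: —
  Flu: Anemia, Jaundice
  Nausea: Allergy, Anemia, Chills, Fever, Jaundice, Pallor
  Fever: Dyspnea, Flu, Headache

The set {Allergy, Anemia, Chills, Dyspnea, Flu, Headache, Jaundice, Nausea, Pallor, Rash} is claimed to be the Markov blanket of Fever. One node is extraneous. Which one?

Rash

By definition, MB(Fever) is built from Fever's parents, Fever's children, and the co-parents of Fever.
Pa(Fever) = {Dyspnea, Flu, Headache}.
Fever has children Chills, Nausea.
Parents of each child, excluding Fever:
  Chills also has parents Allergy, Anemia.
  parents(Nausea) \ {Fever} = {Allergy, Anemia, Chills, Jaundice, Pallor}.
MB(Fever) = {Allergy, Anemia, Chills, Dyspnea, Flu, Headache, Jaundice, Nausea, Pallor}.
Rash is neither a parent, child, nor co-parent of Fever, so it does not belong.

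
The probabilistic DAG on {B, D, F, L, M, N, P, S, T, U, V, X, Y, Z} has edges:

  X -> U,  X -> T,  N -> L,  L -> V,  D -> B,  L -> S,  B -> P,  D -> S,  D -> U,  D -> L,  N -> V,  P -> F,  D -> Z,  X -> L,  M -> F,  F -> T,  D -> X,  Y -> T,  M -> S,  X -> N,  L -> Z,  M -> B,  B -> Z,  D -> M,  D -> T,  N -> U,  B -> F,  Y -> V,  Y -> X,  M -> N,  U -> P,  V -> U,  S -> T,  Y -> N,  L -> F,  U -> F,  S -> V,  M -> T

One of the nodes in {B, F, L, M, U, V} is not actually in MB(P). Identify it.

V

P's children: F.
Pa(P) = {B, U}.
Other parents of P's children:
  F's other parents are B, L, M, U.
MB(P) = {B, F, L, M, U}.
V is neither a parent, child, nor co-parent of P, so it does not belong.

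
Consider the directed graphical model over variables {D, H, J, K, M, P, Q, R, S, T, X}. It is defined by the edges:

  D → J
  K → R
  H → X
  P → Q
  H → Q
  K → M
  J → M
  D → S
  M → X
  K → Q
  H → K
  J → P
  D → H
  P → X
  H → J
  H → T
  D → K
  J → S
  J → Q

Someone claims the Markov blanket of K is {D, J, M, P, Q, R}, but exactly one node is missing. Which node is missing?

K has parents D, H.
Children of K: M, Q, R.
Other parents of K's children:
  parents(M) \ {K} = {J}.
  parents(Q) \ {K} = {H, J, P}.
  R has no other parent.
MB(K) = {D, H, J, M, P, Q, R}.
Comparing with the claimed set, H is missing.

H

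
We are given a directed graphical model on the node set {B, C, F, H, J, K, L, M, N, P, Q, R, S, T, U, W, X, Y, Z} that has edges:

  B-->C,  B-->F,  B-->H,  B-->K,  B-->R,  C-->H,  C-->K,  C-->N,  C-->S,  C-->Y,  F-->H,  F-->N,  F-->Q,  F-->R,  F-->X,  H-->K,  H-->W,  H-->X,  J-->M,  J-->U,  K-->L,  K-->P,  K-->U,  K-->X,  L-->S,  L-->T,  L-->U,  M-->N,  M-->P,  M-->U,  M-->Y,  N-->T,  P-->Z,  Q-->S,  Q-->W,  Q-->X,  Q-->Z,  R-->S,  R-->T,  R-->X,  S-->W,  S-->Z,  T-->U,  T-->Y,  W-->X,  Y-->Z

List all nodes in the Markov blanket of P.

{K, M, Q, S, Y, Z}

By definition, MB(P) is built from P's parents, P's children, and the co-parents of P.
Pa(P) = {K, M}.
Ch(P) = {Z}.
Co-parents of P (other parents of its children):
  Z also has parents Q, S, Y.
Taking the union gives {K, M, Q, S, Y, Z}.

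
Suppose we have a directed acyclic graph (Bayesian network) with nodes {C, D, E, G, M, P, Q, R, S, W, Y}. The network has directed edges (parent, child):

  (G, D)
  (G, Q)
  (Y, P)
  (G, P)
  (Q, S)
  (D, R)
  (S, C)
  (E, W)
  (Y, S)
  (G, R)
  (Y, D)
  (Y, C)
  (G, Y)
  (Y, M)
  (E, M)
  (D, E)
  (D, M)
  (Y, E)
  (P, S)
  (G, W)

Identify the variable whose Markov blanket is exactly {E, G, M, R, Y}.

D

The target node must have every member of {E, G, M, R, Y} as a parent, child, or co-parent, and no others.
Parents of D: G, Y; children: E, M, R; co-parents: E, G, Y.
These exactly cover the given set, so the node is D.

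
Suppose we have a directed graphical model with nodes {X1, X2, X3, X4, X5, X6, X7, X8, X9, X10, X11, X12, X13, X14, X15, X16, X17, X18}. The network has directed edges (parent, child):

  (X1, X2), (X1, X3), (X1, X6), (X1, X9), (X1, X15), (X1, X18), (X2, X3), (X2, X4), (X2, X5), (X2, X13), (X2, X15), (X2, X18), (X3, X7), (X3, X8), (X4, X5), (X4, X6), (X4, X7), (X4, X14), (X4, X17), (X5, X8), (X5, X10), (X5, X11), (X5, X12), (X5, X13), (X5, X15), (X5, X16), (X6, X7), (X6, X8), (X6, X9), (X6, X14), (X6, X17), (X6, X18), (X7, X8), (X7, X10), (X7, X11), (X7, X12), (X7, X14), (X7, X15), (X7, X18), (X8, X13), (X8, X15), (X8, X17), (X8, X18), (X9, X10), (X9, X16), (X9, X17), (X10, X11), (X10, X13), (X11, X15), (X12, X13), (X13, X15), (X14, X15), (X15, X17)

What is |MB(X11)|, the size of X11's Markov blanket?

Pa(X11) = {X5, X7, X10}.
Ch(X11) = {X15}.
Other parents of X11's children:
  parents(X15) \ {X11} = {X1, X2, X5, X7, X8, X13, X14}.
MB(X11) = {X1, X2, X5, X7, X8, X10, X13, X14, X15}, which has 9 nodes.

9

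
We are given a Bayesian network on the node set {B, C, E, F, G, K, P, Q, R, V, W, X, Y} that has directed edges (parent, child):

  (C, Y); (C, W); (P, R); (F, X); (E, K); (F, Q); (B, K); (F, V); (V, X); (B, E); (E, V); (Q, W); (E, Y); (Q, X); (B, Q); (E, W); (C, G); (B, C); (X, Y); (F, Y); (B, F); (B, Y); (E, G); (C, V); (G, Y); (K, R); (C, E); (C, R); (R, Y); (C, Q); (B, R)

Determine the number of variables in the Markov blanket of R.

9

The Markov blanket of a node is its parents, its children, and the other parents of its children.
Pa(R) = {B, C, K, P}.
R has child Y.
Parents of each child, excluding R:
  Y also has parents B, C, E, F, G, X.
MB(R) = {B, C, E, F, G, K, P, X, Y}, which has 9 nodes.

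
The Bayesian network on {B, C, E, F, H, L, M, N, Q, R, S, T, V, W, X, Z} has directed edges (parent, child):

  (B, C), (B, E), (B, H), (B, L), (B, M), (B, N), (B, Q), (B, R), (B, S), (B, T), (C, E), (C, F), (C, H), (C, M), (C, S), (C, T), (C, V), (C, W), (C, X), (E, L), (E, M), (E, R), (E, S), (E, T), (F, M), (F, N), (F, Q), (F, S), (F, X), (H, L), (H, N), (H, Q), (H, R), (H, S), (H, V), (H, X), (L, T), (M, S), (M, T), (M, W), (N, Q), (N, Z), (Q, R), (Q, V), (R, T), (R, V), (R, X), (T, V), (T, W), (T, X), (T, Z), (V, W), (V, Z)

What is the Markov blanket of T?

{B, C, E, F, H, L, M, N, Q, R, V, W, X, Z}

T has parents B, C, E, L, M, R.
Ch(T) = {V, W, X, Z}.
For each child, the remaining parents (spouses of T):
  V's other parents are C, H, Q, R.
  W's other parents are C, M, V.
  parents(X) \ {T} = {C, F, H, R}.
  parents(Z) \ {T} = {N, V}.
MB(T) = {B, C, E, F, H, L, M, N, Q, R, V, W, X, Z}.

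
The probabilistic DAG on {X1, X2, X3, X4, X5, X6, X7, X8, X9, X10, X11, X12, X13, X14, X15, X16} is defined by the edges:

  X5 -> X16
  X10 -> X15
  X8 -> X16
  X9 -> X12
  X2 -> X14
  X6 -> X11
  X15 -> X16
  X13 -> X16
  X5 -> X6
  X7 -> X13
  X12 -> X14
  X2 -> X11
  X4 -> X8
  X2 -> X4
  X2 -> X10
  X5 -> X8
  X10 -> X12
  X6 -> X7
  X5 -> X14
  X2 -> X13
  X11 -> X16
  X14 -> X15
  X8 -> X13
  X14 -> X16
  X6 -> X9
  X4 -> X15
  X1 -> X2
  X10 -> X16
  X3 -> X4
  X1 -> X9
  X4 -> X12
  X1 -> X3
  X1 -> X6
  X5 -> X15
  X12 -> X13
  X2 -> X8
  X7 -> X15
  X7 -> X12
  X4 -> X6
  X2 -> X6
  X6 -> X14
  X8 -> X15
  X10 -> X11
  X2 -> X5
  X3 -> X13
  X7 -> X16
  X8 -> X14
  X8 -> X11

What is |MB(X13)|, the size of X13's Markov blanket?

11

Recall MB(v) = parents ∪ children ∪ spouses, where spouses are the other parents of v's children.
X13 has child X16.
Pa(X13) = {X2, X3, X7, X8, X12}.
Co-parents of X13 (other parents of its children):
  X16: X5, X7, X8, X10, X11, X14, X15
MB(X13) = {X2, X3, X5, X7, X8, X10, X11, X12, X14, X15, X16}, which has 11 nodes.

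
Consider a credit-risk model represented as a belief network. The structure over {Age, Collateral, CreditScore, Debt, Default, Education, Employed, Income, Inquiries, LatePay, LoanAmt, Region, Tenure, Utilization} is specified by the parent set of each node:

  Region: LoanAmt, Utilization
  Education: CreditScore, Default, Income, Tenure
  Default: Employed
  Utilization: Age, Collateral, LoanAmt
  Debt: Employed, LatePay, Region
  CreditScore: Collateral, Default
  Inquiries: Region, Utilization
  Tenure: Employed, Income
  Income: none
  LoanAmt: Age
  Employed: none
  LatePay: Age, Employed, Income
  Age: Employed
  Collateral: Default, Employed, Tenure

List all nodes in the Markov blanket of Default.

{Collateral, CreditScore, Education, Employed, Income, Tenure}

Default's parents: Employed.
Default has children Collateral, CreditScore, Education.
Co-parents of Default (other parents of its children):
  Collateral: Employed, Tenure
  CreditScore: Collateral
  Education: CreditScore, Income, Tenure
So the Markov blanket of Default is {Collateral, CreditScore, Education, Employed, Income, Tenure}.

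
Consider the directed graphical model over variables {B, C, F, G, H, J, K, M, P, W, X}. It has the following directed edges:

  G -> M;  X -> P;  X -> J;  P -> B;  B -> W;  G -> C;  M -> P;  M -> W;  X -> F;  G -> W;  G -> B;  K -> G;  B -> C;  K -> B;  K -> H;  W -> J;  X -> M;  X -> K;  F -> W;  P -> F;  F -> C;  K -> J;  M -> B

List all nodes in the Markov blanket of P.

P has children B, F.
Parents of P: M, X.
Other parents of P's children:
  B's other parents are G, K, M.
  parents(F) \ {P} = {X}.
Taking the union gives {B, F, G, K, M, X}.

{B, F, G, K, M, X}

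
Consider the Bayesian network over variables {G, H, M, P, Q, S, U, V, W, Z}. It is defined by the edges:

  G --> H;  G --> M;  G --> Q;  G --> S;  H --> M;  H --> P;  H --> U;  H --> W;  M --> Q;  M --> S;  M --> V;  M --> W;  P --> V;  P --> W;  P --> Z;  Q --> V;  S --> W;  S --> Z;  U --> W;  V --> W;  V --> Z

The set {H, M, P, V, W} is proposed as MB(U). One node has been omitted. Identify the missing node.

S

A node's Markov blanket = Pa ∪ Ch ∪ (parents of Ch other than the node itself).
U's children: W.
Parents of U: H.
Co-parents of U (other parents of its children):
  W's other parents are H, M, P, S, V.
MB(U) = {H, M, P, S, V, W}.
Comparing with the claimed set, S is missing.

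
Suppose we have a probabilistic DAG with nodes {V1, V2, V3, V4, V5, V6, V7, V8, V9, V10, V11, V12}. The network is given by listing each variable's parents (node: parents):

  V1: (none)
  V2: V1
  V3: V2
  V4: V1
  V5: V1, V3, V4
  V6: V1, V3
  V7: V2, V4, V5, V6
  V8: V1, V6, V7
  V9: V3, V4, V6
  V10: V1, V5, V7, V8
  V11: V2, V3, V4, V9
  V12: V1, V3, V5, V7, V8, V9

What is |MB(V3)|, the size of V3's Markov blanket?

Pa(V3) = {V2}.
Children of V3: V5, V6, V9, V11, V12.
For each child, the remaining parents (spouses of V3):
  parents(V5) \ {V3} = {V1, V4}.
  parents(V6) \ {V3} = {V1}.
  V9's other parents are V4, V6.
  V11 also has parents V2, V4, V9.
  V12 also has parents V1, V5, V7, V8, V9.
MB(V3) = {V1, V2, V4, V5, V6, V7, V8, V9, V11, V12}, which has 10 nodes.

10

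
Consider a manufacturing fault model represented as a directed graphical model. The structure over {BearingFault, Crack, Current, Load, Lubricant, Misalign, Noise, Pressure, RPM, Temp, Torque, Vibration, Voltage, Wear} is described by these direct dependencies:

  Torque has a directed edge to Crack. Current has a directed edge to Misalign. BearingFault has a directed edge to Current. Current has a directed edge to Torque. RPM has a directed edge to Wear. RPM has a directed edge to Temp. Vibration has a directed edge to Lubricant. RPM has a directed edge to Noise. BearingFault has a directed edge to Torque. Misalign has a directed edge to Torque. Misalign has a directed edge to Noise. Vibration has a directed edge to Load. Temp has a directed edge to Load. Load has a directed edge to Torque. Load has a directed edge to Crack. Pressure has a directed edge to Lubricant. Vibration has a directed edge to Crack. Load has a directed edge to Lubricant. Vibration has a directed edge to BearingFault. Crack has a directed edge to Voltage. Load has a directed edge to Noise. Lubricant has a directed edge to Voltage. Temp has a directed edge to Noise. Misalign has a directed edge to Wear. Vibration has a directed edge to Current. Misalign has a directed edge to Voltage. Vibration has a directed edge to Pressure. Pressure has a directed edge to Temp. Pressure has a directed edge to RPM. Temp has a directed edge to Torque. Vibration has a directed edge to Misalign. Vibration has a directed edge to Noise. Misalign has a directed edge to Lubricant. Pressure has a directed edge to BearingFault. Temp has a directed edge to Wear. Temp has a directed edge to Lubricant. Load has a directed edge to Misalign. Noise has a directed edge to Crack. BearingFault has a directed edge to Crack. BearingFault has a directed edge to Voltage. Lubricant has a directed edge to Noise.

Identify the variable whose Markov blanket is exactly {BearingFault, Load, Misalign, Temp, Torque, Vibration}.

The target node must have every member of {BearingFault, Load, Misalign, Temp, Torque, Vibration} as a parent, child, or co-parent, and no others.
Parents of Current: BearingFault, Vibration; children: Misalign, Torque; co-parents: BearingFault, Load, Misalign, Temp, Vibration.
These exactly cover the given set, so the node is Current.

Current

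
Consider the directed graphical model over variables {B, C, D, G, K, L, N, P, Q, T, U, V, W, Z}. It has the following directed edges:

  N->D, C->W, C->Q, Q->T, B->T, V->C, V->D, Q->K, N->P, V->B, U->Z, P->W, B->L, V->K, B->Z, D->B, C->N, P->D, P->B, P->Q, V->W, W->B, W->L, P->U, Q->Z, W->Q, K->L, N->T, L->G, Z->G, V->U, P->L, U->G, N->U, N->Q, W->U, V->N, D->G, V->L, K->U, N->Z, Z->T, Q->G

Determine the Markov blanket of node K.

Recall MB(v) = parents ∪ children ∪ spouses, where spouses are the other parents of v's children.
K has parents Q, V.
K's children: L, U.
Co-parents of K (other parents of its children):
  parents(U) \ {K} = {N, P, V, W}.
  L also has parents B, P, V, W.
So the Markov blanket of K is {B, L, N, P, Q, U, V, W}.

{B, L, N, P, Q, U, V, W}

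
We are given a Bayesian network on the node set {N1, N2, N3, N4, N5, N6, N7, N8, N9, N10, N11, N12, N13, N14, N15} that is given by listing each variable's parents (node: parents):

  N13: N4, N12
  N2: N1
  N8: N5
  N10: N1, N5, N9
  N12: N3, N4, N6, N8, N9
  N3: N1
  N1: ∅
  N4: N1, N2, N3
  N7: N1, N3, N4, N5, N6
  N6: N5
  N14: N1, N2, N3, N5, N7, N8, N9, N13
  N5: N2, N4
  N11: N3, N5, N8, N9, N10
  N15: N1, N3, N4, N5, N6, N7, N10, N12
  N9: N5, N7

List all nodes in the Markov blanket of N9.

Recall MB(v) = parents ∪ children ∪ spouses, where spouses are the other parents of v's children.
Parents of N9: N5, N7.
N9's children: N10, N11, N12, N14.
Other parents of N9's children:
  parents(N10) \ {N9} = {N1, N5}.
  parents(N11) \ {N9} = {N3, N5, N8, N10}.
  N12's other parents are N3, N4, N6, N8.
  N14 also has parents N1, N2, N3, N5, N7, N8, N13.
Union: {N5, N7} ∪ {N10, N11, N12, N14} ∪ {N1, N2, N3, N4, N5, N6, N7, N8, N10, N13} = {N1, N2, N3, N4, N5, N6, N7, N8, N10, N11, N12, N13, N14}.

{N1, N2, N3, N4, N5, N6, N7, N8, N10, N11, N12, N13, N14}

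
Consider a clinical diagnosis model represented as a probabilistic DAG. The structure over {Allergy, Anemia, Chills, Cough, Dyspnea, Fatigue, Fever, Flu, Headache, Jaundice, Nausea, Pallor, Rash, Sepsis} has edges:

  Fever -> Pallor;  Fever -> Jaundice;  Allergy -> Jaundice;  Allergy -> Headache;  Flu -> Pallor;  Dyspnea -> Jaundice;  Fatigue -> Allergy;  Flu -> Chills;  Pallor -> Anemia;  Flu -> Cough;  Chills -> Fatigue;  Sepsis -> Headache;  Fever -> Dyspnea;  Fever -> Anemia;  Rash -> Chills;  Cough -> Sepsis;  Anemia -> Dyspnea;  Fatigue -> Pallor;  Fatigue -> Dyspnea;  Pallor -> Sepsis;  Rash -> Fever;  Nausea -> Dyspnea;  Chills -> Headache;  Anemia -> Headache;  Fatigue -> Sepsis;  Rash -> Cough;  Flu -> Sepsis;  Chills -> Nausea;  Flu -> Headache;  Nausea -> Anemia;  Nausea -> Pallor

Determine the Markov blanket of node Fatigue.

{Allergy, Anemia, Chills, Cough, Dyspnea, Fever, Flu, Nausea, Pallor, Sepsis}

Fatigue's children: Allergy, Dyspnea, Pallor, Sepsis.
Pa(Fatigue) = {Chills}.
For each child, the remaining parents (spouses of Fatigue):
  Pallor also has parents Fever, Flu, Nausea.
  Allergy: no additional parents.
  Dyspnea also has parents Anemia, Fever, Nausea.
  parents(Sepsis) \ {Fatigue} = {Cough, Flu, Pallor}.
MB(Fatigue) = {Allergy, Anemia, Chills, Cough, Dyspnea, Fever, Flu, Nausea, Pallor, Sepsis}.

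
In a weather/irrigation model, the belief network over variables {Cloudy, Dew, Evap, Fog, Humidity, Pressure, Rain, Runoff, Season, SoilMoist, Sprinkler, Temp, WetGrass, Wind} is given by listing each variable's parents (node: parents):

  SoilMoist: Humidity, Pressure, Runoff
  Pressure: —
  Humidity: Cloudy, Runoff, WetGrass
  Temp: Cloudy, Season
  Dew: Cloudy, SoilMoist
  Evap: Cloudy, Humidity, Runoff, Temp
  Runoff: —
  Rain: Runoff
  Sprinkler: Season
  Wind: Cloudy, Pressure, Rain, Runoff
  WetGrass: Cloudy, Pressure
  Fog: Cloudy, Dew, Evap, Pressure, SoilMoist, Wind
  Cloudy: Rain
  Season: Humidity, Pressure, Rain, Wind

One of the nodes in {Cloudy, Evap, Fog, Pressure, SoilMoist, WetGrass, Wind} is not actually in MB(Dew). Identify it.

WetGrass

A node's Markov blanket = Pa ∪ Ch ∪ (parents of Ch other than the node itself).
Pa(Dew) = {Cloudy, SoilMoist}.
Children of Dew: Fog.
Co-parents of Dew (other parents of its children):
  parents(Fog) \ {Dew} = {Cloudy, Evap, Pressure, SoilMoist, Wind}.
MB(Dew) = {Cloudy, Evap, Fog, Pressure, SoilMoist, Wind}.
WetGrass is neither a parent, child, nor co-parent of Dew, so it does not belong.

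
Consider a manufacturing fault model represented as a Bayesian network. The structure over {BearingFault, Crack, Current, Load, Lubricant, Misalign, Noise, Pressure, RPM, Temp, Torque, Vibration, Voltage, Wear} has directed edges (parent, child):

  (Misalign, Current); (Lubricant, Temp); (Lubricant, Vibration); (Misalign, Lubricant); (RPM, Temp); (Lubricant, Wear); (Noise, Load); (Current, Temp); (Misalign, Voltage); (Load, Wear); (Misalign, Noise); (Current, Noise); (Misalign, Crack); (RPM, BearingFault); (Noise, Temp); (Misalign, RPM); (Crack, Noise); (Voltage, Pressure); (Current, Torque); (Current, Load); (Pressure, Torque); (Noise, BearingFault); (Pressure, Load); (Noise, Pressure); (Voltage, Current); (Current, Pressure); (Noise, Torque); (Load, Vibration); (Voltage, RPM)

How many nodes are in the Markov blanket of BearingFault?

Pa(BearingFault) = {Noise, RPM}.
BearingFault has no children.
With no children, BearingFault has no spouses; the co-parent set is empty.
MB(BearingFault) = {Noise, RPM}, which has 2 nodes.

2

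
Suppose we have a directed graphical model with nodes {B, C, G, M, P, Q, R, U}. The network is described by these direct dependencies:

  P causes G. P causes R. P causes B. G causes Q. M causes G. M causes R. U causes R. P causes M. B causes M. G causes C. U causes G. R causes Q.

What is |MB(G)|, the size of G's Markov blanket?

6

The Markov blanket of a node is its parents, its children, and the other parents of its children.
Pa(G) = {M, P, U}.
G has children C, Q.
Co-parents of G (other parents of its children):
  Q: R
  C: —
MB(G) = {C, M, P, Q, R, U}, which has 6 nodes.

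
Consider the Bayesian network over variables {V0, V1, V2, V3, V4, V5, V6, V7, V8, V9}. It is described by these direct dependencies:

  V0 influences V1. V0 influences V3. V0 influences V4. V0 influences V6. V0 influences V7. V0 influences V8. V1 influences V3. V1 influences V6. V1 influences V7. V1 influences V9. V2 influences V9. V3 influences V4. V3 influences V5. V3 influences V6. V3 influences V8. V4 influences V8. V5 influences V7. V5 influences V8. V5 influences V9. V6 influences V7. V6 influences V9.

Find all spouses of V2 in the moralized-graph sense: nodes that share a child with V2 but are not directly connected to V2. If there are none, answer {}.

{V1, V5, V6}

Children of V2: V9.
  V9: V1, V5, V6
Excluding nodes already adjacent to V2 (V9), the co-parent-only contribution is {V1, V5, V6}.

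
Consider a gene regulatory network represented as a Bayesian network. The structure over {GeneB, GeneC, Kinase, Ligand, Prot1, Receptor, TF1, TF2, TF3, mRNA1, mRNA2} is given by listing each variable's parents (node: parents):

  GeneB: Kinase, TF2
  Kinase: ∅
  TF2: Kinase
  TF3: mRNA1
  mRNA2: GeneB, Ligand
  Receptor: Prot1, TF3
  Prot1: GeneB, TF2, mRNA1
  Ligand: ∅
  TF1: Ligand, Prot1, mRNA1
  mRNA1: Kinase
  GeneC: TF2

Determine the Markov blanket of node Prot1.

A node's Markov blanket = Pa ∪ Ch ∪ (parents of Ch other than the node itself).
Prot1 has parents GeneB, TF2, mRNA1.
Prot1's children: Receptor, TF1.
Parents of each child, excluding Prot1:
  parents(TF1) \ {Prot1} = {Ligand, mRNA1}.
  Receptor's other parent is TF3.
Taking the union gives {GeneB, Ligand, Receptor, TF1, TF2, TF3, mRNA1}.

{GeneB, Ligand, Receptor, TF1, TF2, TF3, mRNA1}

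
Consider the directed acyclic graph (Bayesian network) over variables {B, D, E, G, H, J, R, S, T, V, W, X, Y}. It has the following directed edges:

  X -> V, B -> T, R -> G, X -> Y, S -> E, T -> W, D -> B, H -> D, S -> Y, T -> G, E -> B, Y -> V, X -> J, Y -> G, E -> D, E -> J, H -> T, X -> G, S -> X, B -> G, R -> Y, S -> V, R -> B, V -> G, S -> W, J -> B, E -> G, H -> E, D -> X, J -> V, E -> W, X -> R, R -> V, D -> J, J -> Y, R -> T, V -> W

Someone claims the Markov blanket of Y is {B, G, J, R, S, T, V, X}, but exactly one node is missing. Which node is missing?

The Markov blanket of a node is its parents, its children, and the other parents of its children.
Parents of Y: J, R, S, X.
Ch(Y) = {G, V}.
Other parents of Y's children:
  V also has parents J, R, S, X.
  parents(G) \ {Y} = {B, E, R, T, V, X}.
MB(Y) = {B, E, G, J, R, S, T, V, X}.
Comparing with the claimed set, E is missing.

E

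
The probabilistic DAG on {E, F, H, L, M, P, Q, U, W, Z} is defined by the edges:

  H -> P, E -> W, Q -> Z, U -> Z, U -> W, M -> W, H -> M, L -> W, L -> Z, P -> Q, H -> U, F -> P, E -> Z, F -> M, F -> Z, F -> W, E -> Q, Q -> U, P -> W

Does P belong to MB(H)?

Yes

P is a child of H.
So P ∈ MB(H).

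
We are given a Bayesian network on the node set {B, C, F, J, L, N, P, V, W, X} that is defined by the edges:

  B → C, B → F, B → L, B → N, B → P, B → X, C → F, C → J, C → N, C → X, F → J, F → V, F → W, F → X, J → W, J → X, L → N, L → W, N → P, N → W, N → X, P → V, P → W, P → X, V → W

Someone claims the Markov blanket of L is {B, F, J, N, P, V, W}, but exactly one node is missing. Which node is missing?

Children of L: N, W.
L's parents: B.
Parents of each child, excluding L:
  N: B, C
  W: F, J, N, P, V
MB(L) = {B, C, F, J, N, P, V, W}.
Comparing with the claimed set, C is missing.

C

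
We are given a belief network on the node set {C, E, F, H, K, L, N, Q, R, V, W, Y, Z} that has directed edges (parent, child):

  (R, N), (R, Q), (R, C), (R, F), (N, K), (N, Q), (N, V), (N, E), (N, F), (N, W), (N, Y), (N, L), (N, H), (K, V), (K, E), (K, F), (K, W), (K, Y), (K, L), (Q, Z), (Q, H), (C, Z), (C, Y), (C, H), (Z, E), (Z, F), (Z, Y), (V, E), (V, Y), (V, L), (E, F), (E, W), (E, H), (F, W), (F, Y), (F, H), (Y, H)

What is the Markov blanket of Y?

{C, E, F, H, K, N, Q, V, Z}

Pa(Y) = {C, F, K, N, V, Z}.
Ch(Y) = {H}.
Parents of each child, excluding Y:
  H also has parents C, E, F, N, Q.
MB(Y) = {C, E, F, H, K, N, Q, V, Z}.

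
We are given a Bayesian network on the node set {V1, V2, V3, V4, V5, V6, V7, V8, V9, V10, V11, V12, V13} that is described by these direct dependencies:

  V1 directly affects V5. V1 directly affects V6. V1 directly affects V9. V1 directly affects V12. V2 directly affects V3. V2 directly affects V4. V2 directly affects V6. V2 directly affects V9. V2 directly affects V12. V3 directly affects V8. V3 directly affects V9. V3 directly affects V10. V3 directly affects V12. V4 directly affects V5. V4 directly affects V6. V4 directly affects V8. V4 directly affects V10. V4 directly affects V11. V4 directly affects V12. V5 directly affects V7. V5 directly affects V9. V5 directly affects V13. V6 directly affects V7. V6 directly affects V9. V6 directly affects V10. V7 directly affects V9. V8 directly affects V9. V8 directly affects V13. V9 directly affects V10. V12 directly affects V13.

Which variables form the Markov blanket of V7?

The Markov blanket of a node is its parents, its children, and the other parents of its children.
Ch(V7) = {V9}.
Pa(V7) = {V5, V6}.
Other parents of V7's children:
  V9's other parents are V1, V2, V3, V5, V6, V8.
Union: {V5, V6} ∪ {V9} ∪ {V1, V2, V3, V5, V6, V8} = {V1, V2, V3, V5, V6, V8, V9}.

{V1, V2, V3, V5, V6, V8, V9}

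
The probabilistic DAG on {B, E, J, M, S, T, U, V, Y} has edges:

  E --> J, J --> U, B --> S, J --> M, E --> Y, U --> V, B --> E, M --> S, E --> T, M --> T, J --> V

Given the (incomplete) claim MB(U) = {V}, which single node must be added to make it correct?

J

A node's Markov blanket = Pa ∪ Ch ∪ (parents of Ch other than the node itself).
U has parent J.
Children of U: V.
Parents of each child, excluding U:
  V also has parent J.
MB(U) = {J, V}.
Comparing with the claimed set, J is missing.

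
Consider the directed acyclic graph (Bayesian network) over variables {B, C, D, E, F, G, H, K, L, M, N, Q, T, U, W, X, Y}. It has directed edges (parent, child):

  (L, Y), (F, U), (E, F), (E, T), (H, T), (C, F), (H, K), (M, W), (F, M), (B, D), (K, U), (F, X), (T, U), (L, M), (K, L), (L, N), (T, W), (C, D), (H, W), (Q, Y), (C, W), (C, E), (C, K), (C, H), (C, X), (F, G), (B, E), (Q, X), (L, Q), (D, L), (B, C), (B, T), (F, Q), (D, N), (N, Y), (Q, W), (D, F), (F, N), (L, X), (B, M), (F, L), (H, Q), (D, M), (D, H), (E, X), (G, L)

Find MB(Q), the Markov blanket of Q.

{C, E, F, H, L, M, N, T, W, X, Y}

Q's children: W, X, Y.
Parents of Q: F, H, L.
Other parents of Q's children:
  W's other parents are C, H, M, T.
  X's other parents are C, E, F, L.
  Y also has parents L, N.
So the Markov blanket of Q is {C, E, F, H, L, M, N, T, W, X, Y}.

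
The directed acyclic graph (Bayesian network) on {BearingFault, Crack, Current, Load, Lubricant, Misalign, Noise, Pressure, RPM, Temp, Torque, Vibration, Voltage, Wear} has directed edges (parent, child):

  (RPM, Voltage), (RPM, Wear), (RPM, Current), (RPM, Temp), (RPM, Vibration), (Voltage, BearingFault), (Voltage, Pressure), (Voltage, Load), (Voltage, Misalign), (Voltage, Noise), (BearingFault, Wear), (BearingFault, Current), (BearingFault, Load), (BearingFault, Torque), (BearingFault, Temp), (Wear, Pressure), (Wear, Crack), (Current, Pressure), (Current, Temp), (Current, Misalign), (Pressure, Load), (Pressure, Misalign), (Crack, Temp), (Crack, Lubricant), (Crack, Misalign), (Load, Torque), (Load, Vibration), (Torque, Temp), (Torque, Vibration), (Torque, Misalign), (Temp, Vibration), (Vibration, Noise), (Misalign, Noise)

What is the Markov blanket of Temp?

{BearingFault, Crack, Current, Load, RPM, Torque, Vibration}

The Markov blanket of a node is its parents, its children, and the other parents of its children.
Pa(Temp) = {BearingFault, Crack, Current, RPM, Torque}.
Temp has child Vibration.
Parents of each child, excluding Temp:
  Vibration: Load, RPM, Torque
Union: {BearingFault, Crack, Current, RPM, Torque} ∪ {Vibration} ∪ {Load, RPM, Torque} = {BearingFault, Crack, Current, Load, RPM, Torque, Vibration}.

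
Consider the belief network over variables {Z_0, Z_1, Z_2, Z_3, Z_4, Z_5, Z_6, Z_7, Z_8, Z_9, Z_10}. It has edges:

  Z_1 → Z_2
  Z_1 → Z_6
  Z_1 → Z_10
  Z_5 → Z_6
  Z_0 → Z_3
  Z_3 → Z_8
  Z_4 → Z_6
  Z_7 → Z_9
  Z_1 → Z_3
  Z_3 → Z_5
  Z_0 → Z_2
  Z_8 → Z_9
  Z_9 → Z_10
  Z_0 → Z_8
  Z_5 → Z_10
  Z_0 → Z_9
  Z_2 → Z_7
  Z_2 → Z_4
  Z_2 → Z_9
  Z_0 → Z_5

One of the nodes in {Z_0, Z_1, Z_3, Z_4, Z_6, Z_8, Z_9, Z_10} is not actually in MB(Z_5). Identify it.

A node's Markov blanket = Pa ∪ Ch ∪ (parents of Ch other than the node itself).
Z_5 has parents Z_0, Z_3.
Children of Z_5: Z_6, Z_10.
Parents of each child, excluding Z_5:
  Z_6: Z_1, Z_4
  Z_10: Z_1, Z_9
MB(Z_5) = {Z_0, Z_1, Z_3, Z_4, Z_6, Z_9, Z_10}.
Z_8 is neither a parent, child, nor co-parent of Z_5, so it does not belong.

Z_8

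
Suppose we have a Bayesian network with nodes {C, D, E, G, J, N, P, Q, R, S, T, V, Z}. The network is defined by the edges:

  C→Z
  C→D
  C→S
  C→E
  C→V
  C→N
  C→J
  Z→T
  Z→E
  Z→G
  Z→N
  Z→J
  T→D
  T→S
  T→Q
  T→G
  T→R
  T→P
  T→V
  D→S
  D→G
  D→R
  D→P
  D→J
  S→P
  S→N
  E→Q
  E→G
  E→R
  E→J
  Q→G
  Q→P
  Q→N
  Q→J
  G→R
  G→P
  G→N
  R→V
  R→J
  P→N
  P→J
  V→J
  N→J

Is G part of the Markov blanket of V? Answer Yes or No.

Children of V: J.
Pa(V) = {C, R, T}.
For each child, the remaining parents (spouses of V):
  J: C, D, E, N, P, Q, R, Z
MB(V) = {C, D, E, J, N, P, Q, R, T, Z}; G is not in this set.

No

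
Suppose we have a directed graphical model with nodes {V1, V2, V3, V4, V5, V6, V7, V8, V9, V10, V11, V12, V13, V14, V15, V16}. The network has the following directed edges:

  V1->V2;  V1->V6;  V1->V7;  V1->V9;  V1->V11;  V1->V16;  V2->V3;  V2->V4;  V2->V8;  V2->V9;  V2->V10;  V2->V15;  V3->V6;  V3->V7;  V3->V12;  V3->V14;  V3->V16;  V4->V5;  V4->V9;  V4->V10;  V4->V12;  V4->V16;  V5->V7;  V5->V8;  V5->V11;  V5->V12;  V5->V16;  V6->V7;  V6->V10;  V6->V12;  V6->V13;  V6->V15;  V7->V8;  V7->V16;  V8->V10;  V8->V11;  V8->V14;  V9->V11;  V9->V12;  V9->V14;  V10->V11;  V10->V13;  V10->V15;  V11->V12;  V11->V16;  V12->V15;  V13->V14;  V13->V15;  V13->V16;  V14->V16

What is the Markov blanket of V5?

The Markov blanket of a node is its parents, its children, and the other parents of its children.
V5 has parent V4.
V5 has children V7, V8, V11, V12, V16.
Co-parents of V5 (other parents of its children):
  parents(V7) \ {V5} = {V1, V3, V6}.
  parents(V8) \ {V5} = {V2, V7}.
  V11's other parents are V1, V8, V9, V10.
  V12 also has parents V3, V4, V6, V9, V11.
  V16 also has parents V1, V3, V4, V7, V11, V13, V14.
So the Markov blanket of V5 is {V1, V2, V3, V4, V6, V7, V8, V9, V10, V11, V12, V13, V14, V16}.

{V1, V2, V3, V4, V6, V7, V8, V9, V10, V11, V12, V13, V14, V16}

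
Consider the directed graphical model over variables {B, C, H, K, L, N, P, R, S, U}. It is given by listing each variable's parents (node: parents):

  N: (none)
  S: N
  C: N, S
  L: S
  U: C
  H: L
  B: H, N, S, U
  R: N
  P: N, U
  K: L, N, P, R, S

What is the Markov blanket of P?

{K, L, N, R, S, U}

P has parents N, U.
Children of P: K.
Parents of each child, excluding P:
  K also has parents L, N, R, S.
Taking the union gives {K, L, N, R, S, U}.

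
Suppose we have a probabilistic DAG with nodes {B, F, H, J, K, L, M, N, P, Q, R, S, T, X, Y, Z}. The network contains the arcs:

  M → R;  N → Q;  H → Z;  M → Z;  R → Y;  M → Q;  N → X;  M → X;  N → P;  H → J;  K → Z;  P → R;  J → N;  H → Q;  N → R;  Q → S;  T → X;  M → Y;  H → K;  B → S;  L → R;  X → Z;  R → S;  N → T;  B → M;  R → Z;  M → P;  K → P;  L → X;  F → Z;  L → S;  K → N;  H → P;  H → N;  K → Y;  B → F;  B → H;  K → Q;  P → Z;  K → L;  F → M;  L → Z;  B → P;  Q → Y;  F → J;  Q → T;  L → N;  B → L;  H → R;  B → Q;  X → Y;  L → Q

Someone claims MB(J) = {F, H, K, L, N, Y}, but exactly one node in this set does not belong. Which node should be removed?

J has parents F, H.
Children of J: N.
Co-parents of J (other parents of its children):
  N: H, K, L
MB(J) = {F, H, K, L, N}.
Y is neither a parent, child, nor co-parent of J, so it does not belong.

Y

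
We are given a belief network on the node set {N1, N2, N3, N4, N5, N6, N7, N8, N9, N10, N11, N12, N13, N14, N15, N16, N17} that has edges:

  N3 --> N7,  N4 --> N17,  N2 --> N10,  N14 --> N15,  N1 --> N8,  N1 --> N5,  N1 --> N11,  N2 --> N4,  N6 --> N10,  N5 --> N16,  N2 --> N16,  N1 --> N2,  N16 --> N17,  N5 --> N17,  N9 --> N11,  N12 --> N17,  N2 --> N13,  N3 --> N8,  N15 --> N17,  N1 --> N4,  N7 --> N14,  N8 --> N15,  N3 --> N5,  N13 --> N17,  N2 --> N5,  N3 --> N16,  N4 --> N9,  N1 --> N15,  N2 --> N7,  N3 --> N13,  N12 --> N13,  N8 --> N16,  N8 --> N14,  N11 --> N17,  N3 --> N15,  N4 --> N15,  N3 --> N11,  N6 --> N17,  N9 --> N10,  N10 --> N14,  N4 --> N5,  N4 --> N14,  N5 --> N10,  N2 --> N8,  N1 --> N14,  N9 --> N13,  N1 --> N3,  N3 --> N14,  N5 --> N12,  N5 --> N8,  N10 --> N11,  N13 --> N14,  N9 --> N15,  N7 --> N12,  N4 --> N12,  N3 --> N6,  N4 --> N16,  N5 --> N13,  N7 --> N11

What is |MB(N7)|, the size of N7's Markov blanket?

12

A node's Markov blanket = Pa ∪ Ch ∪ (parents of Ch other than the node itself).
Parents of N7: N2, N3.
N7's children: N11, N12, N14.
For each child, the remaining parents (spouses of N7):
  parents(N11) \ {N7} = {N1, N3, N9, N10}.
  N12's other parents are N4, N5.
  parents(N14) \ {N7} = {N1, N3, N4, N8, N10, N13}.
MB(N7) = {N1, N2, N3, N4, N5, N8, N9, N10, N11, N12, N13, N14}, which has 12 nodes.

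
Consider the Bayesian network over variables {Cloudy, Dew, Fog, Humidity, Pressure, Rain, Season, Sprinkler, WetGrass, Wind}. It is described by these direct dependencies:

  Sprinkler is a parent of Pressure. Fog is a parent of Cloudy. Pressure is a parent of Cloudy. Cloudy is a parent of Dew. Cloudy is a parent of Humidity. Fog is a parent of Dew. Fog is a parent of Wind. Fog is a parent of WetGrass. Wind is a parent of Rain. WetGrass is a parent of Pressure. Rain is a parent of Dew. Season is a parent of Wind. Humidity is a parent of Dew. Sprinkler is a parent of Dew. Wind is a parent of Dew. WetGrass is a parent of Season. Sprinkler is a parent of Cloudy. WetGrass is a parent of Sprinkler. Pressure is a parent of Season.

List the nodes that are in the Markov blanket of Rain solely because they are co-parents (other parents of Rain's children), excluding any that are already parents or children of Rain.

{Cloudy, Fog, Humidity, Sprinkler}

Children of Rain: Dew.
  Dew also has parents Cloudy, Fog, Humidity, Sprinkler, Wind.
Excluding nodes already adjacent to Rain (Dew, Wind), the co-parent-only contribution is {Cloudy, Fog, Humidity, Sprinkler}.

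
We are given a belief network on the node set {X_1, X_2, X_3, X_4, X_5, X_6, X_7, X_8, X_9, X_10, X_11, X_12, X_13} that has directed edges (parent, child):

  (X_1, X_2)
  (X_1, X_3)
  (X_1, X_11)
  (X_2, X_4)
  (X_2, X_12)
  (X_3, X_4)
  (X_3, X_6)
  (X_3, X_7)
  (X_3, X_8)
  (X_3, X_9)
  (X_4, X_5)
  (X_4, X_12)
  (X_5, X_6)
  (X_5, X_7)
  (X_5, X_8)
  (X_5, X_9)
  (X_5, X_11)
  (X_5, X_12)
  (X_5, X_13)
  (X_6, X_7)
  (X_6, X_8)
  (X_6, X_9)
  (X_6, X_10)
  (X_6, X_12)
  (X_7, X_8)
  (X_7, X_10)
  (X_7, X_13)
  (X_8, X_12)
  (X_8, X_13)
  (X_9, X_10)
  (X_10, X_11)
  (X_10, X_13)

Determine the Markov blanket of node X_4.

X_4 has parents X_2, X_3.
X_4's children: X_5, X_12.
For each child, the remaining parents (spouses of X_4):
  X_5: —
  X_12: X_2, X_5, X_6, X_8
So the Markov blanket of X_4 is {X_2, X_3, X_5, X_6, X_8, X_12}.

{X_2, X_3, X_5, X_6, X_8, X_12}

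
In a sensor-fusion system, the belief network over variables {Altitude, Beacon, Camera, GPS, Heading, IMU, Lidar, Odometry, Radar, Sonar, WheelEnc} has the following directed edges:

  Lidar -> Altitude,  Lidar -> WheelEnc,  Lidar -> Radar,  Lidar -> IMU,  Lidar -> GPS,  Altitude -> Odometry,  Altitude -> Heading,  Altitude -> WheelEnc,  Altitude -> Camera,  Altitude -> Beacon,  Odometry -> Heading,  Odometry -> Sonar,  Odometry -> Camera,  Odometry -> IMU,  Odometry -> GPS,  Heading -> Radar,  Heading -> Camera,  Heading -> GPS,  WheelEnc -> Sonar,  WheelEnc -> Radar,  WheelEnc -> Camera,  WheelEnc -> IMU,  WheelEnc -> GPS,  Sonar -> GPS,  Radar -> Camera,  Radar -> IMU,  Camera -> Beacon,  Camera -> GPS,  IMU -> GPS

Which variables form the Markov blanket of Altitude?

{Beacon, Camera, Heading, Lidar, Odometry, Radar, WheelEnc}

A node's Markov blanket = Pa ∪ Ch ∪ (parents of Ch other than the node itself).
Altitude's parents: Lidar.
Children of Altitude: Beacon, Camera, Heading, Odometry, WheelEnc.
For each child, the remaining parents (spouses of Altitude):
  Odometry: no additional parents.
  Heading also has parent Odometry.
  WheelEnc also has parent Lidar.
  Camera also has parents Heading, Odometry, Radar, WheelEnc.
  Beacon also has parent Camera.
Taking the union gives {Beacon, Camera, Heading, Lidar, Odometry, Radar, WheelEnc}.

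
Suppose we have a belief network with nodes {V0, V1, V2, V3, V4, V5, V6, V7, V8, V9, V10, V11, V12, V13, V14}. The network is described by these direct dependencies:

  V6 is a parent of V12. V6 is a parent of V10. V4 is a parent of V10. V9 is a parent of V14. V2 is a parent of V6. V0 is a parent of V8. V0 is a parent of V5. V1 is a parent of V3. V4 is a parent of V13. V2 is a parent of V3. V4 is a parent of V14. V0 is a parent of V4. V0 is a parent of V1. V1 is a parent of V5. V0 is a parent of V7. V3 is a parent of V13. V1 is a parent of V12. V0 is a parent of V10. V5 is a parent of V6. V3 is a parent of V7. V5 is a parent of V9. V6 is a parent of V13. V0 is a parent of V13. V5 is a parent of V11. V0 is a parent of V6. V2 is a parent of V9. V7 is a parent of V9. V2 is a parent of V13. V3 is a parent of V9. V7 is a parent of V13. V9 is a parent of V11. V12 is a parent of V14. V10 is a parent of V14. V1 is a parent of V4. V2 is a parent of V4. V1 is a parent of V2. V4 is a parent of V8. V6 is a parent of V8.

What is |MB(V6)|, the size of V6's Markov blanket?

Parents of V6: V0, V2, V5.
Ch(V6) = {V8, V10, V12, V13}.
Parents of each child, excluding V6:
  V8's other parents are V0, V4.
  V10's other parents are V0, V4.
  V12's other parent is V1.
  parents(V13) \ {V6} = {V0, V2, V3, V4, V7}.
MB(V6) = {V0, V1, V2, V3, V4, V5, V7, V8, V10, V12, V13}, which has 11 nodes.

11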